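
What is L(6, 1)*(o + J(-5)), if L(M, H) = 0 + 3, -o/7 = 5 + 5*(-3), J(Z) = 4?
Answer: 222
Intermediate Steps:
o = 70 (o = -7*(5 + 5*(-3)) = -7*(5 - 15) = -7*(-10) = 70)
L(M, H) = 3
L(6, 1)*(o + J(-5)) = 3*(70 + 4) = 3*74 = 222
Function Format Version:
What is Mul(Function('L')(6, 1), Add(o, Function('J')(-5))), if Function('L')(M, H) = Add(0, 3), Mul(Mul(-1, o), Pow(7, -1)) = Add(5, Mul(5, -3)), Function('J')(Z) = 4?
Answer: 222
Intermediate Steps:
o = 70 (o = Mul(-7, Add(5, Mul(5, -3))) = Mul(-7, Add(5, -15)) = Mul(-7, -10) = 70)
Function('L')(M, H) = 3
Mul(Function('L')(6, 1), Add(o, Function('J')(-5))) = Mul(3, Add(70, 4)) = Mul(3, 74) = 222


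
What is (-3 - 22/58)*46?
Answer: -4508/29 ≈ -155.45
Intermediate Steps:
(-3 - 22/58)*46 = (-3 - 22*1/58)*46 = (-3 - 11/29)*46 = -98/29*46 = -4508/29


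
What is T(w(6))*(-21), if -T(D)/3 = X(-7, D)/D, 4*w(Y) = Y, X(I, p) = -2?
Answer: -84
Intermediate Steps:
w(Y) = Y/4
T(D) = 6/D (T(D) = -(-6)/D = 6/D)
T(w(6))*(-21) = (6/(((¼)*6)))*(-21) = (6/(3/2))*(-21) = (6*(⅔))*(-21) = 4*(-21) = -84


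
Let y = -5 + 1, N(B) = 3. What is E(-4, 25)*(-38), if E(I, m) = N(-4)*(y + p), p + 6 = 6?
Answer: 456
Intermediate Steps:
y = -4
p = 0 (p = -6 + 6 = 0)
E(I, m) = -12 (E(I, m) = 3*(-4 + 0) = 3*(-4) = -12)
E(-4, 25)*(-38) = -12*(-38) = 456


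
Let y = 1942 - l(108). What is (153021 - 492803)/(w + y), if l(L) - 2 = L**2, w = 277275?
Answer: -339782/267551 ≈ -1.2700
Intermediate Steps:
l(L) = 2 + L**2
y = -9724 (y = 1942 - (2 + 108**2) = 1942 - (2 + 11664) = 1942 - 1*11666 = 1942 - 11666 = -9724)
(153021 - 492803)/(w + y) = (153021 - 492803)/(277275 - 9724) = -339782/267551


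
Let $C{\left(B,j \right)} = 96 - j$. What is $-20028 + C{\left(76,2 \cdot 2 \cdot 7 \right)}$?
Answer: $-19960$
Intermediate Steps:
$-20028 + C{\left(76,2 \cdot 2 \cdot 7 \right)} = -20028 + \left(96 - 2 \cdot 2 \cdot 7\right) = -20028 + \left(96 - 4 \cdot 7\right) = -20028 + \left(96 - 28\right) = -20028 + 68 = -19960$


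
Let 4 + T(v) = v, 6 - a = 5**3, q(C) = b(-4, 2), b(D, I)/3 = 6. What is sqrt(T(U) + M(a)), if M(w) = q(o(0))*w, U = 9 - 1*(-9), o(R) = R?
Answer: 4*I*sqrt(133) ≈ 46.13*I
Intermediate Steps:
b(D, I) = 18 (b(D, I) = 3*6 = 18)
q(C) = 18
U = 18 (U = 9 + 9 = 18)
a = -119 (a = 6 - 1*5**3 = 6 - 1*125 = 6 - 125 = -119)
T(v) = -4 + v
M(w) = 18*w
sqrt(T(U) + M(a)) = sqrt((-4 + 18) + 18*(-119)) = sqrt(14 - 2142) = sqrt(-2128) = 4*I*sqrt(133)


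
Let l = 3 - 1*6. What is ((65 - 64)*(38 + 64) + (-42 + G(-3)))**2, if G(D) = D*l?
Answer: 4761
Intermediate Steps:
l = -3 (l = 3 - 6 = -3)
G(D) = -3*D (G(D) = D*(-3) = -3*D)
((65 - 64)*(38 + 64) + (-42 + G(-3)))**2 = ((65 - 64)*(38 + 64) + (-42 - 3*(-3)))**2 = (1*102 + (-42 + 9))**2 = (102 - 33)**2 = 69**2 = 4761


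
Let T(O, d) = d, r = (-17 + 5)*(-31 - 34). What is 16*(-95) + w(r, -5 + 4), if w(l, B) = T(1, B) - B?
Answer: -1520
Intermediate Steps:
r = 780 (r = -12*(-65) = 780)
w(l, B) = 0 (w(l, B) = B - B = 0)
16*(-95) + w(r, -5 + 4) = 16*(-95) + 0 = -1520 + 0 = -1520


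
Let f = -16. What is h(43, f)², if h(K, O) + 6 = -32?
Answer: 1444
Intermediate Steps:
h(K, O) = -38 (h(K, O) = -6 - 32 = -38)
h(43, f)² = (-38)² = 1444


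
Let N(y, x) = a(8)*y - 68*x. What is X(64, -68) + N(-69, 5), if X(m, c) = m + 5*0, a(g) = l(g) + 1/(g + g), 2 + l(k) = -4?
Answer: 2139/16 ≈ 133.69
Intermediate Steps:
l(k) = -6 (l(k) = -2 - 4 = -6)
a(g) = -6 + 1/(2*g) (a(g) = -6 + 1/(g + g) = -6 + 1/(2*g))
X(m, c) = m (X(m, c) = m + 0 = m)
N(y, x) = -68*x - 95*y/16 (N(y, x) = (-6 + (½)/8)*y - 68*x = (-6 + (½)*(⅛))*y - 68*x = (-6 + 1/16)*y - 68*x = -95*y/16 - 68*x = -68*x - 95*y/16)
X(64, -68) + N(-69, 5) = 64 + (-68*5 - 95/16*(-69)) = 64 + (-340 + 6555/16) = 64 + 1115/16 = 2139/16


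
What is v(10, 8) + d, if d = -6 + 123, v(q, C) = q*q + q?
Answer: 227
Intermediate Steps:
v(q, C) = q + q² (v(q, C) = q² + q = q + q²)
d = 117
v(10, 8) + d = 10*(1 + 10) + 117 = 10*11 + 117 = 110 + 117 = 227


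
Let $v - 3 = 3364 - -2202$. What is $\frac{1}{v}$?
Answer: $\frac{1}{5569} \approx 0.00017957$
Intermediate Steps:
$v = 5569$ ($v = 3 + \left(3364 - -2202\right) = 3 + \left(3364 + 2202\right) = 3 + 5566 = 5569$)
$\frac{1}{v} = \frac{1}{5569}$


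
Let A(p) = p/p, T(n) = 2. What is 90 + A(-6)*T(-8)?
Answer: 92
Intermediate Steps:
A(p) = 1
90 + A(-6)*T(-8) = 90 + 1*2 = 90 + 2 = 92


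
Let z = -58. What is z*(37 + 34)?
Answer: -4118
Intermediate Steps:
z*(37 + 34) = -58*(37 + 34) = -58*71 = -4118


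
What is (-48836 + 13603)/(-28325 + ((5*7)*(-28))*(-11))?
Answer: 3203/1595 ≈ 2.0082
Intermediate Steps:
(-48836 + 13603)/(-28325 + ((5*7)*(-28))*(-11)) = -35233/(-28325 + (35*(-28))*(-11)) = -35233/(-28325 - 980*(-11)) = -35233/(-28325 + 10780) = -35233/(-17545) = -35233*(-1/17545) = 3203/1595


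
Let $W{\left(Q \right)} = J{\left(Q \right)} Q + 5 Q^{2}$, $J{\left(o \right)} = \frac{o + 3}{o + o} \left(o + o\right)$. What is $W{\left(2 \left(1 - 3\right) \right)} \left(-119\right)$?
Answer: $-9996$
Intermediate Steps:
$J{\left(o \right)} = 3 + o$ ($J{\left(o \right)} = \frac{3 + o}{2 o} 2 o = 3 + o$)
$W{\left(Q \right)} = 5 Q^{2} + Q \left(3 + Q\right)$ ($W{\left(Q \right)} = \left(3 + Q\right) Q + 5 Q^{2} = Q \left(3 + Q\right) + 5 Q^{2} = 5 Q^{2} + Q \left(3 + Q\right)$)
$W{\left(2 \left(1 - 3\right) \right)} \left(-119\right) = 3 \cdot 2 \left(1 - 3\right) \left(1 + 2 \cdot 2 \left(1 - 3\right)\right) \left(-119\right) = 3 \cdot 2 \left(-2\right) \left(1 + 2 \cdot 2 \left(-2\right)\right) \left(-119\right) = 3 \left(-4\right) \left(1 + 2 \left(-4\right)\right) \left(-119\right) = 3 \left(-4\right) \left(1 - 8\right) \left(-119\right) = 3 \left(-4\right) \left(-7\right) \left(-119\right) = 84 \left(-119\right) = -9996$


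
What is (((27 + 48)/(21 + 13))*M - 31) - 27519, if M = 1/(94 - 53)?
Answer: -38404625/1394 ≈ -27550.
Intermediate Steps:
M = 1/41 ≈ 0.024390
(((27 + 48)/(21 + 13))*M - 31) - 27519 = (((27 + 48)/(21 + 13))*(1/41) - 31) - 27519 = ((75/34)*(1/41) - 31) - 27519 = (75/1394 - 31) - 27519 = -43139/1394 - 27519 = -38404625/1394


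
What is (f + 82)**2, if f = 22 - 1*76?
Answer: 784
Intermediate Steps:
f = -54 (f = 22 - 76 = -54)
(f + 82)**2 = (-54 + 82)**2 = 28**2 = 784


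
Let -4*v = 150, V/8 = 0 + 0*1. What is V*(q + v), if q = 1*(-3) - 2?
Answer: 0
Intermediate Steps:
q = -5 (q = -3 - 2 = -5)
V = 0 (V = 8*(0 + 0*1) = 8*(0 + 0) = 8*0 = 0)
v = -75/2 (v = -¼*150 = -75/2 ≈ -37.500)
V*(q + v) = 0*(-5 - 75/2) = 0*(-85/2) = 0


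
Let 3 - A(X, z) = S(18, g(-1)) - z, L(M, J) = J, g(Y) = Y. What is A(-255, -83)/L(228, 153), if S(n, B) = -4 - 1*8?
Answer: -4/9 ≈ -0.44444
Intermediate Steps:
S(n, B) = -12 (S(n, B) = -4 - 8 = -12)
A(X, z) = 15 + z (A(X, z) = 3 - (-12 - z) = 3 + (12 + z) = 15 + z)
A(-255, -83)/L(228, 153) = (15 - 83)/153 = -68*1/153 = -4/9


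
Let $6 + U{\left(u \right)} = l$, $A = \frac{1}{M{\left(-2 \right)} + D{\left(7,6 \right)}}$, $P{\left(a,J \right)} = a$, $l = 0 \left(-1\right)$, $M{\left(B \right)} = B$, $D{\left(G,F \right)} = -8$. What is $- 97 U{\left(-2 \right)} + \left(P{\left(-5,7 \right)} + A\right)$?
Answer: $\frac{5769}{10} \approx 576.9$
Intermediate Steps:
$l = 0$
$A = - \frac{1}{10}$ ($A = \frac{1}{-2 - 8} = \frac{1}{-10} = - \frac{1}{10} \approx -0.1$)
$U{\left(u \right)} = -6$ ($U{\left(u \right)} = -6 + 0 = -6$)
$- 97 U{\left(-2 \right)} + \left(P{\left(-5,7 \right)} + A\right) = \left(-97\right) \left(-6\right) - \frac{51}{10} = 582 - \frac{51}{10} = \frac{5769}{10}$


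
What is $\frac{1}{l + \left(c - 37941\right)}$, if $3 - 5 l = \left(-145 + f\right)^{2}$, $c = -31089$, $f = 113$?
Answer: $- \frac{5}{346171} \approx -1.4444 \cdot 10^{-5}$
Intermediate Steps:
$l = - \frac{1021}{5}$ ($l = \frac{3}{5} - \frac{\left(-145 + 113\right)^{2}}{5} = \frac{3}{5} - \frac{\left(-32\right)^{2}}{5} = \frac{3}{5} - \frac{1024}{5} = - \frac{1021}{5} \approx -204.2$)
$\frac{1}{l + \left(c - 37941\right)} = \frac{1}{- \frac{1021}{5} - 69030} = \frac{1}{- \frac{346171}{5}} = - \frac{5}{346171}$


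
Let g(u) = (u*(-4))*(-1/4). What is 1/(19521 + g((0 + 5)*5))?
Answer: 1/19546 ≈ 5.1161e-5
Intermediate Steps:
g(u) = u (g(u) = (-4*u)*(-1*¼) = -4*u*(-¼) = u)
1/(19521 + g((0 + 5)*5)) = 1/(19521 + (0 + 5)*5) = 1/(19521 + 5*5) = 1/(19521 + 25) = 1/19546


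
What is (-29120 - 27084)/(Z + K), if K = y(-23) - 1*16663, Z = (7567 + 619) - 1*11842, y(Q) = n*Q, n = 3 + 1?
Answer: 56204/20411 ≈ 2.7536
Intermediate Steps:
n = 4
y(Q) = 4*Q
Z = -3656 (Z = 8186 - 11842 = -3656)
K = -16755 (K = 4*(-23) - 1*16663 = -92 - 16663 = -16755)
(-29120 - 27084)/(Z + K) = (-29120 - 27084)/(-3656 - 16755) = -56204/(-20411) = -56204*(-1/20411) = 56204/20411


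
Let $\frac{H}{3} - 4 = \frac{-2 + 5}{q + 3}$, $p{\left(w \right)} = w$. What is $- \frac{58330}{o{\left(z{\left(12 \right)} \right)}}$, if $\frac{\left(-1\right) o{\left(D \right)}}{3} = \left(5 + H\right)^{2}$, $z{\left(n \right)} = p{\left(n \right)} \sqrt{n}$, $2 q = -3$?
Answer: $\frac{58330}{1587} \approx 36.755$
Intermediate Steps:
$q = - \frac{3}{2}$ ($q = \frac{1}{2} \left(-3\right) = - \frac{3}{2} \approx -1.5$)
$H = 18$ ($H = 12 + 3 \frac{-2 + 5}{- \frac{3}{2} + 3} = 12 + 3 \frac{3}{\frac{3}{2}} = 12 + 3 \cdot 3 \cdot \frac{2}{3} = 12 + 3 \cdot 2 = 12 + 6 = 18$)
$z{\left(n \right)} = n^{\frac{3}{2}}$ ($z{\left(n \right)} = n \sqrt{n} = n^{\frac{3}{2}}$)
$o{\left(D \right)} = -1587$ ($o{\left(D \right)} = - 3 \left(5 + 18\right)^{2} = - 3 \cdot 23^{2} = \left(-3\right) 529 = -1587$)
$- \frac{58330}{o{\left(z{\left(12 \right)} \right)}} = - \frac{58330}{-1587} = \left(-58330\right) \left(- \frac{1}{1587}\right) = \frac{58330}{1587}$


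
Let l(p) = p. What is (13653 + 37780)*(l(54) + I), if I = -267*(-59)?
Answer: 813001431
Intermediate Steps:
I = 15753
(13653 + 37780)*(l(54) + I) = (13653 + 37780)*(54 + 15753) = 51433*15807 = 813001431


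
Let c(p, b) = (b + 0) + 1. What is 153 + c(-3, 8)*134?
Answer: 1359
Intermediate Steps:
c(p, b) = 1 + b (c(p, b) = b + 1 = 1 + b)
153 + c(-3, 8)*134 = 153 + (1 + 8)*134 = 153 + 9*134 = 153 + 1206 = 1359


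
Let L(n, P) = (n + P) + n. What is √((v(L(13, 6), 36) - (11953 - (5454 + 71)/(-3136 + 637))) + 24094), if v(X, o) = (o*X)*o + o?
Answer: √23658234/21 ≈ 231.62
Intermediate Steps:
L(n, P) = P + 2*n (L(n, P) = (P + n) + n = P + 2*n)
v(X, o) = o + X*o² (v(X, o) = (X*o)*o + o = X*o² + o = o + X*o²)
√((v(L(13, 6), 36) - (11953 - (5454 + 71)/(-3136 + 637))) + 24094) = √((36*(1 + (6 + 2*13)*36) - (11953 - (5454 + 71)/(-3136 + 637))) + 24094) = √((36*(1 + (6 + 26)*36) - (11953 - 5525/(-2499))) + 24094) = √((36*(1 + 32*36) - (11953 - 5525*(-1)/2499)) + 24094) = √((36*(1 + 1152) - (11953 - 1*(-325/147))) + 24094) = √((36*1153 - (11953 + 325/147)) + 24094) = √((41508 - 1*1757416/147) + 24094) = √((41508 - 1757416/147) + 24094) = √(4344260/147 + 24094) = √(7886078/147) = √23658234/21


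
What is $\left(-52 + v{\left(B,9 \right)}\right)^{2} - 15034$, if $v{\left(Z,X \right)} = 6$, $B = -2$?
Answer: $-12918$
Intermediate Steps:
$\left(-52 + v{\left(B,9 \right)}\right)^{2} - 15034 = \left(-52 + 6\right)^{2} - 15034 = \left(-46\right)^{2} - 15034 = 2116 - 15034 = -12918$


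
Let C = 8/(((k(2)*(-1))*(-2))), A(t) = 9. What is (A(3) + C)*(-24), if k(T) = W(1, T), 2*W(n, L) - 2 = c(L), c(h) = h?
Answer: -264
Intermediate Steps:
W(n, L) = 1 + L/2
k(T) = 1 + T/2
C = 2 (C = 8/((((1 + (½)*2)*(-1))*(-2))) = 8/((((1 + 1)*(-1))*(-2))) = 8/(((2*(-1))*(-2))) = 8/((-2*(-2))) = 8/4 = 8*(¼) = 2)
(A(3) + C)*(-24) = (9 + 2)*(-24) = 11*(-24) = -264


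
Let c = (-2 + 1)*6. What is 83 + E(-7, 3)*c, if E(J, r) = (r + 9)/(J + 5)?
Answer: 119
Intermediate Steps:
E(J, r) = (9 + r)/(5 + J)
c = -6 (c = -1*6 = -6)
83 + E(-7, 3)*c = 83 + ((9 + 3)/(5 - 7))*(-6) = 83 + (12/(-2))*(-6) = 83 - ½*12*(-6) = 83 - 6*(-6) = 83 + 36 = 119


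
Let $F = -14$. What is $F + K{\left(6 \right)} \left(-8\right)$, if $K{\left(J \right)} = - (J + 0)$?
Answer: $34$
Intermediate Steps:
$K{\left(J \right)} = - J$
$F + K{\left(6 \right)} \left(-8\right) = -14 + \left(-1\right) 6 \left(-8\right) = -14 - -48 = -14 + 48 = 34$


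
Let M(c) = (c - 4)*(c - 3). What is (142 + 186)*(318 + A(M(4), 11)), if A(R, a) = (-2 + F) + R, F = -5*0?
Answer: 103648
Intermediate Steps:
M(c) = (-4 + c)*(-3 + c)
F = 0
A(R, a) = -2 + R (A(R, a) = (-2 + 0) + R = -2 + R)
(142 + 186)*(318 + A(M(4), 11)) = (142 + 186)*(318 + (-2 + (12 + 4² - 7*4))) = 328*(318 + (-2 + (12 + 16 - 28))) = 328*(318 + (-2 + 0)) = 328*(318 - 2) = 328*316 = 103648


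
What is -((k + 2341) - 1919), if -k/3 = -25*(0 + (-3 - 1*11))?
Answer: 628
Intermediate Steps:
k = -1050 (k = -(-75)*(0 + (-3 - 1*11)) = -(-75)*(0 + (-3 - 11)) = -(-75)*(0 - 14) = -(-75)*(-14) = -3*350 = -1050)
-((k + 2341) - 1919) = -((-1050 + 2341) - 1919) = -(1291 - 1919) = -1*(-628) = 628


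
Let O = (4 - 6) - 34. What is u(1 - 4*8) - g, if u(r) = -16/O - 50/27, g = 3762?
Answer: -101612/27 ≈ -3763.4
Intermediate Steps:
O = -36 (O = -2 - 34 = -36)
u(r) = -38/27 (u(r) = -16/(-36) - 50/27 = -16*(-1/36) - 50*1/27 = 4/9 - 50/27 = -38/27)
u(1 - 4*8) - g = -38/27 - 1*3762 = -38/27 - 3762 = -101612/27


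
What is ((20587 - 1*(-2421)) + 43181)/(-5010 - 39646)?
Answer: -66189/44656 ≈ -1.4822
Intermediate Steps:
((20587 - 1*(-2421)) + 43181)/(-5010 - 39646) = ((20587 + 2421) + 43181)/(-44656) = (23008 + 43181)*(-1/44656) = 66189*(-1/44656) = -66189/44656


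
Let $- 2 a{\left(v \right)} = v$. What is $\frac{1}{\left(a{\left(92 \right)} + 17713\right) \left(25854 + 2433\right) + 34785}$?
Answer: $\frac{1}{499781214} \approx 2.0009 \cdot 10^{-9}$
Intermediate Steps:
$a{\left(v \right)} = - \frac{v}{2}$
$\frac{1}{\left(a{\left(92 \right)} + 17713\right) \left(25854 + 2433\right) + 34785} = \frac{1}{\left(\left(- \frac{1}{2}\right) 92 + 17713\right) \left(25854 + 2433\right) + 34785} = \frac{1}{\left(-46 + 17713\right) 28287 + 34785} = \frac{1}{17667 \cdot 28287 + 34785} = \frac{1}{499746429 + 34785} = \frac{1}{499781214}$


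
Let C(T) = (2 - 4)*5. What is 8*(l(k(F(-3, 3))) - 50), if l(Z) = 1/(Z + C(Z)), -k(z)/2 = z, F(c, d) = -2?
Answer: -1204/3 ≈ -401.33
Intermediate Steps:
C(T) = -10 (C(T) = -2*5 = -10)
k(z) = -2*z
l(Z) = 1/(-10 + Z) (l(Z) = 1/(Z - 10) = 1/(-10 + Z))
8*(l(k(F(-3, 3))) - 50) = 8*(1/(-10 - 2*(-2)) - 50) = 8*(1/(-10 + 4) - 50) = 8*(1/(-6) - 50) = 8*(-⅙ - 50) = 8*(-301/6) = -1204/3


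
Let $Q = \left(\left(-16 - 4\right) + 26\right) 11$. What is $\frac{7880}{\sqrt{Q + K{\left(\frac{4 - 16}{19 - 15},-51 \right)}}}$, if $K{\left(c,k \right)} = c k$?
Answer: $\frac{7880 \sqrt{219}}{219} \approx 532.48$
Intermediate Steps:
$Q = 66$ ($Q = \left(-20 + 26\right) 11 = 6 \cdot 11 = 66$)
$\frac{7880}{\sqrt{Q + K{\left(\frac{4 - 16}{19 - 15},-51 \right)}}} = \frac{7880}{\sqrt{66 + \frac{4 - 16}{19 - 15} \left(-51\right)}} = \frac{7880}{\sqrt{66 + - \frac{12}{4} \left(-51\right)}} = \frac{7880}{\sqrt{66 + \left(-12\right) \frac{1}{4} \left(-51\right)}} = \frac{7880}{\sqrt{66 - -153}} = \frac{7880}{\sqrt{66 + 153}} = \frac{7880}{\sqrt{219}} = 7880 \frac{\sqrt{219}}{219} = \frac{7880 \sqrt{219}}{219}$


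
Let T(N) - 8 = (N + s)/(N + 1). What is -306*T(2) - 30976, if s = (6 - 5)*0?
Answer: -33628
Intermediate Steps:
s = 0 (s = 1*0 = 0)
T(N) = 8 + N/(1 + N) (T(N) = 8 + (N + 0)/(N + 1) = 8 + N/(1 + N))
-306*T(2) - 30976 = -306*(8 + 9*2)/(1 + 2) - 30976 = -306*(8 + 18)/3 - 30976 = -102*26 - 30976 = -306*26/3 - 30976 = -2652 - 30976 = -33628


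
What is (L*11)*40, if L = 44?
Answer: 19360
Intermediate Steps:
(L*11)*40 = (44*11)*40 = 484*40 = 19360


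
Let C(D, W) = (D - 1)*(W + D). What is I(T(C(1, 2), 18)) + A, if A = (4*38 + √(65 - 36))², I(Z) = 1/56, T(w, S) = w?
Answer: 1295449/56 + 304*√29 ≈ 24770.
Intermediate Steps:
C(D, W) = (-1 + D)*(D + W)
I(Z) = 1/56
A = (152 + √29)² ≈ 24770.
I(T(C(1, 2), 18)) + A = 1/56 + (152 + √29)²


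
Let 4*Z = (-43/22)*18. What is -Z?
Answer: 387/44 ≈ 8.7955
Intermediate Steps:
Z = -387/44 (Z = ((-43/22)*18)/4 = (((1/22)*(-43))*18)/4 = (-43/22*18)/4 = (¼)*(-387/11) = -387/44 ≈ -8.7955)
-Z = -1*(-387/44) = 387/44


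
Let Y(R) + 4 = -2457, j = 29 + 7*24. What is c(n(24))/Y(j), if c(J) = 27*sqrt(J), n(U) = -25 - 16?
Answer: -27*I*sqrt(41)/2461 ≈ -0.07025*I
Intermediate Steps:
n(U) = -41
j = 197 (j = 29 + 168 = 197)
Y(R) = -2461 (Y(R) = -4 - 2457 = -2461)
c(n(24))/Y(j) = (27*sqrt(-41))/(-2461) = (27*(I*sqrt(41)))*(-1/2461) = (27*I*sqrt(41))*(-1/2461) = -27*I*sqrt(41)/2461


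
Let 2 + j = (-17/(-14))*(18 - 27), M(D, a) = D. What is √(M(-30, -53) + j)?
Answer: I*√8414/14 ≈ 6.552*I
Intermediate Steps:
j = -181/14 (j = -2 + (-17/(-14))*(18 - 27) = -2 - 17*(-1/14)*(-9) = -2 + (17/14)*(-9) = -2 - 153/14 = -181/14 ≈ -12.929)
√(M(-30, -53) + j) = √(-30 - 181/14) = √(-601/14) = I*√8414/14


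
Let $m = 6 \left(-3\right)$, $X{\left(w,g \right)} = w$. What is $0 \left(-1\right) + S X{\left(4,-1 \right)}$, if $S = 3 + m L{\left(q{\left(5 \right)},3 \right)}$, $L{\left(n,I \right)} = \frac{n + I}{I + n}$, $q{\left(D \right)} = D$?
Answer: $-60$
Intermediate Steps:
$L{\left(n,I \right)} = 1$ ($L{\left(n,I \right)} = \frac{I + n}{I + n} = 1$)
$m = -18$
$S = -15$ ($S = 3 - 18 = -15$)
$0 \left(-1\right) + S X{\left(4,-1 \right)} = 0 \left(-1\right) - 60 = 0 - 60 = -60$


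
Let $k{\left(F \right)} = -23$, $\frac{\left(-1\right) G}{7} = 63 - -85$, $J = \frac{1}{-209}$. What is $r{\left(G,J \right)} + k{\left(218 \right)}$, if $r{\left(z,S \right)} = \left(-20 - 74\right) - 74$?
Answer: $-191$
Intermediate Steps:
$J = - \frac{1}{209} \approx -0.0047847$
$G = -1036$ ($G = - 7 \left(63 - -85\right) = - 7 \left(63 + 85\right) = \left(-7\right) 148 = -1036$)
$r{\left(z,S \right)} = -168$ ($r{\left(z,S \right)} = -94 - 74 = -168$)
$r{\left(G,J \right)} + k{\left(218 \right)} = -168 - 23 = -191$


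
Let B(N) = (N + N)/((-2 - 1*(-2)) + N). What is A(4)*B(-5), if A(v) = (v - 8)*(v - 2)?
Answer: -16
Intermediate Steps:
B(N) = 2 (B(N) = (2*N)/((-2 + 2) + N) = (2*N)/(0 + N) = (2*N)/N = 2)
A(v) = (-8 + v)*(-2 + v)
A(4)*B(-5) = (16 + 4**2 - 10*4)*2 = (16 + 16 - 40)*2 = -8*2 = -16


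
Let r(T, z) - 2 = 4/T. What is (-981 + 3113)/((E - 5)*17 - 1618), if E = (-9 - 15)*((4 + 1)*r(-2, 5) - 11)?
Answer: 2132/2785 ≈ 0.76553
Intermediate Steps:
r(T, z) = 2 + 4/T
E = 264 (E = (-9 - 15)*((4 + 1)*(2 + 4/(-2)) - 11) = -24*(5*(2 + 4*(-1/2)) - 11) = -24*(5*(2 - 2) - 11) = -24*(5*0 - 11) = -24*(0 - 11) = -24*(-11) = 264)
(-981 + 3113)/((E - 5)*17 - 1618) = (-981 + 3113)/((264 - 5)*17 - 1618) = 2132/(259*17 - 1618) = 2132/(4403 - 1618) = 2132/2785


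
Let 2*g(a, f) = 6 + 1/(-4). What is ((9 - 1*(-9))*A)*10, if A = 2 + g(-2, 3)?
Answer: 1755/2 ≈ 877.50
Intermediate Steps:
g(a, f) = 23/8 (g(a, f) = (6 + 1/(-4))/2 = (6 - ¼)/2 = (½)*(23/4) = 23/8)
A = 39/8 (A = 2 + 23/8 = 39/8 ≈ 4.8750)
((9 - 1*(-9))*A)*10 = ((9 - 1*(-9))*(39/8))*10 = ((9 + 9)*(39/8))*10 = (18*(39/8))*10 = (351/4)*10 = 1755/2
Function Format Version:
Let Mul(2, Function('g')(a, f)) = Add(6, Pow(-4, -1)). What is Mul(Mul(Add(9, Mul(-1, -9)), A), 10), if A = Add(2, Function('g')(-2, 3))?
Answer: Rational(1755, 2) ≈ 877.50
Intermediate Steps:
Function('g')(a, f) = Rational(23, 8) (Function('g')(a, f) = Mul(Rational(1, 2), Add(6, Pow(-4, -1))) = Mul(Rational(1, 2), Add(6, Rational(-1, 4))) = Mul(Rational(1, 2), Rational(23, 4)) = Rational(23, 8))
A = Rational(39, 8) (A = Add(2, Rational(23, 8)) = Rational(39, 8) ≈ 4.8750)
Mul(Mul(Add(9, Mul(-1, -9)), A), 10) = Mul(Mul(Add(9, Mul(-1, -9)), Rational(39, 8)), 10) = Mul(Mul(Add(9, 9), Rational(39, 8)), 10) = Mul(Mul(18, Rational(39, 8)), 10) = Mul(Rational(351, 4), 10) = Rational(1755, 2)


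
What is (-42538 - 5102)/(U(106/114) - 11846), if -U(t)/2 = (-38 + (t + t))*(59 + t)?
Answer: 77391180/12206867 ≈ 6.3400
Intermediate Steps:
U(t) = -2*(-38 + 2*t)*(59 + t) (U(t) = -2*(-38 + (t + t))*(59 + t) = -2*(-38 + 2*t)*(59 + t))
(-42538 - 5102)/(U(106/114) - 11846) = (-42538 - 5102)/((4484 - 16960/114 - 4*(106/114)²) - 11846) = -47640/((4484 - 16960/114 - 4*(106*(1/114))²) - 11846) = -47640/((4484 - 160*53/57 - 4*(53/57)²) - 11846) = -47640/((4484 - 8480/57 - 4*2809/3249) - 11846) = -47640/((4484 - 8480/57 - 11236/3249) - 11846) = -47640/(14073920/3249 - 11846) = -47640/(-24413734/3249) = -47640*(-3249/24413734) = 77391180/12206867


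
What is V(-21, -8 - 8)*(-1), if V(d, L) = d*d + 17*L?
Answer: -169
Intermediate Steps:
V(d, L) = d**2 + 17*L
V(-21, -8 - 8)*(-1) = ((-21)**2 + 17*(-8 - 8))*(-1) = (441 + 17*(-16))*(-1) = (441 - 272)*(-1) = 169*(-1) = -169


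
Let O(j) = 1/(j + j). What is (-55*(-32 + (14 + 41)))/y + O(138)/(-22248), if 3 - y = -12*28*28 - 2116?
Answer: -7767678247/70780944096 ≈ -0.10974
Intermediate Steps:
O(j) = 1/(2*j)
y = 11527 (y = 3 - (-12*28*28 - 2116) = 3 - (-336*28 - 2116) = 3 - (-9408 - 2116) = 3 - 1*(-11524) = 3 + 11524 = 11527)
(-55*(-32 + (14 + 41)))/y + O(138)/(-22248) = -55*(-32 + (14 + 41))/11527 + ((½)/138)/(-22248) = -55*(-32 + 55)*(1/11527) + ((½)*(1/138))*(-1/22248) = -55*23*(1/11527) + (1/276)*(-1/22248) = -1265*1/11527 - 1/6140448 = -1265/11527 - 1/6140448 = -7767678247/70780944096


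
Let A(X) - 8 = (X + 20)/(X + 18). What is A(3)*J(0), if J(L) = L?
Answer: 0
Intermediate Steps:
A(X) = 8 + (20 + X)/(18 + X) (A(X) = 8 + (X + 20)/(X + 18) = 8 + (20 + X)/(18 + X))
A(3)*J(0) = ((164 + 9*3)/(18 + 3))*0 = ((164 + 27)/21)*0 = ((1/21)*191)*0 = (191/21)*0 = 0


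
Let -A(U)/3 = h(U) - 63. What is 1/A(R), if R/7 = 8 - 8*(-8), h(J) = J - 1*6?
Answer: -1/1305 ≈ -0.00076628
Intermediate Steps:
h(J) = -6 + J (h(J) = J - 6 = -6 + J)
R = 504 (R = 7*(8 - 8*(-8)) = 7*(8 + 64) = 7*72 = 504)
A(U) = 207 - 3*U (A(U) = -3*((-6 + U) - 63) = -3*(-69 + U) = 207 - 3*U)
1/A(R) = 1/(207 - 3*504) = 1/(207 - 1512) = 1/(-1305) = -1/1305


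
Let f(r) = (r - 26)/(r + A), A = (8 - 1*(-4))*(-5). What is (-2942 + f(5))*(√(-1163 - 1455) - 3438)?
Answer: 556230582/55 - 161789*I*√2618/55 ≈ 1.0113e+7 - 1.5051e+5*I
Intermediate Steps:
A = -60 (A = (8 + 4)*(-5) = 12*(-5) = -60)
f(r) = (-26 + r)/(-60 + r) (f(r) = (r - 26)/(r - 60) = (-26 + r)/(-60 + r))
(-2942 + f(5))*(√(-1163 - 1455) - 3438) = (-2942 + (-26 + 5)/(-60 + 5))*(√(-1163 - 1455) - 3438) = (-2942 - 21/(-55))*(√(-2618) - 3438) = (-2942 - 1/55*(-21))*(I*√2618 - 3438) = (-2942 + 21/55)*(-3438 + I*√2618) = -161789*(-3438 + I*√2618)/55 = 556230582/55 - 161789*I*√2618/55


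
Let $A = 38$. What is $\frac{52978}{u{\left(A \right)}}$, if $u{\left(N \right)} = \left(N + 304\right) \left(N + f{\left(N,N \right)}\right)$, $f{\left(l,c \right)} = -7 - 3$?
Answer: $\frac{26489}{4788} \approx 5.5324$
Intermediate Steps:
$f{\left(l,c \right)} = -10$
$u{\left(N \right)} = \left(-10 + N\right) \left(304 + N\right)$ ($u{\left(N \right)} = \left(N + 304\right) \left(N - 10\right) = \left(304 + N\right) \left(-10 + N\right) = \left(-10 + N\right) \left(304 + N\right)$)
$\frac{52978}{u{\left(A \right)}} = \frac{52978}{-3040 + 38^{2} + 294 \cdot 38} = \frac{52978}{-3040 + 1444 + 11172} = \frac{52978}{9576} = 52978 \cdot \frac{1}{9576} = \frac{26489}{4788}$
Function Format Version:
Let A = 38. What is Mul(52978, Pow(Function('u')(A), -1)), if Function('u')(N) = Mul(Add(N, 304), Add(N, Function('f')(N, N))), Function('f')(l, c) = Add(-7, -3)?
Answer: Rational(26489, 4788) ≈ 5.5324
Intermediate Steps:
Function('f')(l, c) = -10
Function('u')(N) = Mul(Add(-10, N), Add(304, N)) (Function('u')(N) = Mul(Add(N, 304), Add(N, -10)) = Mul(Add(304, N), Add(-10, N)) = Mul(Add(-10, N), Add(304, N)))
Mul(52978, Pow(Function('u')(A), -1)) = Mul(52978, Pow(Add(-3040, Pow(38, 2), Mul(294, 38)), -1)) = Mul(52978, Pow(Add(-3040, 1444, 11172), -1)) = Mul(52978, Pow(9576, -1)) = Mul(52978, Rational(1, 9576)) = Rational(26489, 4788)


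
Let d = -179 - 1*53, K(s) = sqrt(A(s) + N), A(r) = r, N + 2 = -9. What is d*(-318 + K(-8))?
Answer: 73776 - 232*I*sqrt(19) ≈ 73776.0 - 1011.3*I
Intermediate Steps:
N = -11 (N = -2 - 9 = -11)
K(s) = sqrt(-11 + s) (K(s) = sqrt(s - 11) = sqrt(-11 + s))
d = -232 (d = -179 - 53 = -232)
d*(-318 + K(-8)) = -232*(-318 + sqrt(-11 - 8)) = -232*(-318 + sqrt(-19)) = -232*(-318 + I*sqrt(19)) = 73776 - 232*I*sqrt(19)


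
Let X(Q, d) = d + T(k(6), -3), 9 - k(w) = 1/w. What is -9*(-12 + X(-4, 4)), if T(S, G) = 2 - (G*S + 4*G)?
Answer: -585/2 ≈ -292.50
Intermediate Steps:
k(w) = 9 - 1/w
T(S, G) = 2 - 4*G - G*S (T(S, G) = 2 - (4*G + G*S) = 2 + (-4*G - G*S) = 2 - 4*G - G*S)
X(Q, d) = 81/2 + d (X(Q, d) = d + (2 - 4*(-3) - 1*(-3)*(9 - 1/6)) = d + (2 + 12 - 1*(-3)*(9 - 1*1/6)) = d + (2 + 12 - 1*(-3)*(9 - 1/6)) = d + (2 + 12 - 1*(-3)*53/6) = d + (2 + 12 + 53/2) = d + 81/2 = 81/2 + d)
-9*(-12 + X(-4, 4)) = -9*(-12 + (81/2 + 4)) = -9*(-12 + 89/2) = -9*65/2 = -585/2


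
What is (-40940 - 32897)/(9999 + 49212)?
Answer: -73837/59211 ≈ -1.2470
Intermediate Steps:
(-40940 - 32897)/(9999 + 49212) = -73837/59211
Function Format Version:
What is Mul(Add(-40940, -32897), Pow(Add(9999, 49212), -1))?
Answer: Rational(-73837, 59211) ≈ -1.2470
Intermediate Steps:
Mul(Add(-40940, -32897), Pow(Add(9999, 49212), -1)) = Mul(-73837, Pow(59211, -1)) = Mul(-73837, Rational(1, 59211)) = Rational(-73837, 59211)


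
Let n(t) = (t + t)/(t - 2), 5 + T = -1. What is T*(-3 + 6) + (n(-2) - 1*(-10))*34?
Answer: 356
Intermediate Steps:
T = -6 (T = -5 - 1 = -6)
n(t) = 2*t/(-2 + t) (n(t) = (2*t)/(-2 + t) = 2*t/(-2 + t))
T*(-3 + 6) + (n(-2) - 1*(-10))*34 = -6*(-3 + 6) + (2*(-2)/(-2 - 2) - 1*(-10))*34 = -6*3 + (2*(-2)/(-4) + 10)*34 = -18 + (2*(-2)*(-1/4) + 10)*34 = -18 + (1 + 10)*34 = -18 + 11*34 = -18 + 374 = 356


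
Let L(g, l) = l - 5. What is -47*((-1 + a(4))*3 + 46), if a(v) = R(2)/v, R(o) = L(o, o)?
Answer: -7661/4 ≈ -1915.3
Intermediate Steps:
L(g, l) = -5 + l
R(o) = -5 + o
a(v) = -3/v (a(v) = (-5 + 2)/v = -3/v)
-47*((-1 + a(4))*3 + 46) = -47*((-1 - 3/4)*3 + 46) = -47*(-7/4*3 + 46) = -47*(-21/4 + 46) = -47*163/4 = -7661/4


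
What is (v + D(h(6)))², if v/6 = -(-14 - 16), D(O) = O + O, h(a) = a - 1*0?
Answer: 36864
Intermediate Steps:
h(a) = a (h(a) = a + 0 = a)
D(O) = 2*O
v = 180 (v = 6*(-(-14 - 16)) = 6*(-1*(-30)) = 6*30 = 180)
(v + D(h(6)))² = (180 + 2*6)² = (180 + 12)² = 192² = 36864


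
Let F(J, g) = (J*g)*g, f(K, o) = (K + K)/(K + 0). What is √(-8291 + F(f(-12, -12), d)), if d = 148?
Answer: √35517 ≈ 188.46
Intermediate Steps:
f(K, o) = 2 (f(K, o) = (2*K)/K = 2)
F(J, g) = J*g²
√(-8291 + F(f(-12, -12), d)) = √(-8291 + 2*148²) = √(-8291 + 2*21904) = √(-8291 + 43808) = √35517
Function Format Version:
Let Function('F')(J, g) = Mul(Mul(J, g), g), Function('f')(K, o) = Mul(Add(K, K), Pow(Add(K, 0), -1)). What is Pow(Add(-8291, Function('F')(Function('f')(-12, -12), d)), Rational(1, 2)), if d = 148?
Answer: Pow(35517, Rational(1, 2)) ≈ 188.46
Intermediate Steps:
Function('f')(K, o) = 2 (Function('f')(K, o) = Mul(Mul(2, K), Pow(K, -1)) = 2)
Function('F')(J, g) = Mul(J, Pow(g, 2))
Pow(Add(-8291, Function('F')(Function('f')(-12, -12), d)), Rational(1, 2)) = Pow(Add(-8291, Mul(2, Pow(148, 2))), Rational(1, 2)) = Pow(Add(-8291, Mul(2, 21904)), Rational(1, 2)) = Pow(Add(-8291, 43808), Rational(1, 2)) = Pow(35517, Rational(1, 2))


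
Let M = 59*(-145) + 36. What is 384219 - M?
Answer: 392738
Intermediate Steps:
M = -8519 (M = -8555 + 36 = -8519)
384219 - M = 384219 - 1*(-8519) = 384219 + 8519 = 392738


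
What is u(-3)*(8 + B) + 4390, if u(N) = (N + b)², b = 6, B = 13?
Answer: 4579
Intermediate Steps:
u(N) = (6 + N)² (u(N) = (N + 6)² = (6 + N)²)
u(-3)*(8 + B) + 4390 = (6 - 3)²*(8 + 13) + 4390 = 3²*21 + 4390 = 9*21 + 4390 = 189 + 4390 = 4579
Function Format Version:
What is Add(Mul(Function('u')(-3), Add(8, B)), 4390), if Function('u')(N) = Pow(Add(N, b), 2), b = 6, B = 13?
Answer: 4579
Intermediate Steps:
Function('u')(N) = Pow(Add(6, N), 2) (Function('u')(N) = Pow(Add(N, 6), 2) = Pow(Add(6, N), 2))
Add(Mul(Function('u')(-3), Add(8, B)), 4390) = Add(Mul(Pow(Add(6, -3), 2), Add(8, 13)), 4390) = Add(Mul(Pow(3, 2), 21), 4390) = Add(Mul(9, 21), 4390) = Add(189, 4390) = 4579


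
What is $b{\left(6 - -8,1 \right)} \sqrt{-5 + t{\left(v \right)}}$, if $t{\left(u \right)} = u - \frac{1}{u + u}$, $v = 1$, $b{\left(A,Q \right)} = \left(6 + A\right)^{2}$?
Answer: $600 i \sqrt{2} \approx 848.53 i$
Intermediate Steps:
$t{\left(u \right)} = u - \frac{1}{2 u}$
$b{\left(6 - -8,1 \right)} \sqrt{-5 + t{\left(v \right)}} = \left(6 + \left(6 - -8\right)\right)^{2} \sqrt{-5 + \left(1 - \frac{1}{2 \cdot 1}\right)} = \left(6 + \left(6 + 8\right)\right)^{2} \sqrt{-5 + \left(1 - \frac{1}{2}\right)} = \left(6 + 14\right)^{2} \sqrt{-5 + \left(1 - \frac{1}{2}\right)} = 20^{2} \sqrt{-5 + \frac{1}{2}} = 400 \sqrt{- \frac{9}{2}} = 400 \frac{3 i \sqrt{2}}{2} = 600 i \sqrt{2}$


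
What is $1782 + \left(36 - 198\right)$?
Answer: $1620$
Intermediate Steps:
$1782 + \left(36 - 198\right) = 1782 - 162 = 1620$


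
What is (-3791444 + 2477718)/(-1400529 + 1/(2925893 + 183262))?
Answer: 2042288880765/2177230871497 ≈ 0.93802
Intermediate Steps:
(-3791444 + 2477718)/(-1400529 + 1/(2925893 + 183262)) = -1313726/(-1400529 + 1/3109155) = -1313726/(-4354461742994/3109155) = -1313726*(-3109155/4354461742994) = 2042288880765/2177230871497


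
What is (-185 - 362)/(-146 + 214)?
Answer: -547/68 ≈ -8.0441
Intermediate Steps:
(-185 - 362)/(-146 + 214) = -547/68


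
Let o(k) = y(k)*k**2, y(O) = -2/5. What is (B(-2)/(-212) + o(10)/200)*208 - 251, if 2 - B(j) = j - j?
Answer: -78059/265 ≈ -294.56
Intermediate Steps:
y(O) = -2/5 (y(O) = -2*1/5 = -2/5)
B(j) = 2 (B(j) = 2 - (j - j) = 2 - 1*0 = 2 + 0 = 2)
o(k) = -2*k**2/5
(B(-2)/(-212) + o(10)/200)*208 - 251 = (2/(-212) - 2/5*10**2/200)*208 - 251 = (2*(-1/212) - 2/5*100*(1/200))*208 - 251 = (-1/106 - 40*1/200)*208 - 251 = (-1/106 - 1/5)*208 - 251 = -111/530*208 - 251 = -11544/265 - 251 = -78059/265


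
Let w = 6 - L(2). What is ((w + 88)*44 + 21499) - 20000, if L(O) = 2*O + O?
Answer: 5371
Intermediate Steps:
L(O) = 3*O
w = 0 (w = 6 - 3*2 = 6 - 1*6 = 6 - 6 = 0)
((w + 88)*44 + 21499) - 20000 = ((0 + 88)*44 + 21499) - 20000 = (88*44 + 21499) - 20000 = (3872 + 21499) - 20000 = 25371 - 20000 = 5371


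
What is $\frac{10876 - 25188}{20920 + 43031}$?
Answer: $- \frac{14312}{63951} \approx -0.2238$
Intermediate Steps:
$\frac{10876 - 25188}{20920 + 43031} = - \frac{14312}{63951}$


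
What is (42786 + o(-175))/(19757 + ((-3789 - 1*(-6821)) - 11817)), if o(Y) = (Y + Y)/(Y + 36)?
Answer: 114377/29329 ≈ 3.8998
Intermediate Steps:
o(Y) = 2*Y/(36 + Y) (o(Y) = (2*Y)/(36 + Y) = 2*Y/(36 + Y))
(42786 + o(-175))/(19757 + ((-3789 - 1*(-6821)) - 11817)) = (42786 + 2*(-175)/(36 - 175))/(19757 + ((-3789 - 1*(-6821)) - 11817)) = (42786 + 2*(-175)/(-139))/(19757 + ((-3789 + 6821) - 11817)) = (42786 + 2*(-175)*(-1/139))/(19757 + (3032 - 11817)) = (42786 + 350/139)/(19757 - 8785) = (5947604/139)/10972 = (5947604/139)*(1/10972) = 114377/29329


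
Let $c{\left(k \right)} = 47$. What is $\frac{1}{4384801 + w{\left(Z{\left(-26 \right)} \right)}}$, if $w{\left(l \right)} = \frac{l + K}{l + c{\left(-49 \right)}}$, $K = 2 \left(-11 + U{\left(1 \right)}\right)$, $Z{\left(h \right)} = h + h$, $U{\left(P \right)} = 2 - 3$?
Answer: $\frac{5}{21924081} \approx 2.2806 \cdot 10^{-7}$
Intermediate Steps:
$U{\left(P \right)} = -1$ ($U{\left(P \right)} = 2 - 3 = -1$)
$Z{\left(h \right)} = 2 h$
$K = -24$ ($K = 2 \left(-11 - 1\right) = 2 \left(-12\right) = -24$)
$w{\left(l \right)} = \frac{-24 + l}{47 + l}$ ($w{\left(l \right)} = \frac{l - 24}{l + 47} = \frac{-24 + l}{47 + l}$)
$\frac{1}{4384801 + w{\left(Z{\left(-26 \right)} \right)}} = \frac{1}{4384801 + \frac{-24 + 2 \left(-26\right)}{47 + 2 \left(-26\right)}} = \frac{1}{4384801 + \frac{-24 - 52}{47 - 52}} = \frac{1}{4384801 + \frac{1}{-5} \left(-76\right)} = \frac{1}{4384801 - - \frac{76}{5}} = \frac{1}{4384801 + \frac{76}{5}} = \frac{1}{\frac{21924081}{5}} = \frac{5}{21924081}$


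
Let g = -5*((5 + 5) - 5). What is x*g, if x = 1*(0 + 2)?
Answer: -50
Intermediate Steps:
g = -25 (g = -5*(10 - 5) = -5*5 = -25)
x = 2 (x = 1*2 = 2)
x*g = 2*(-25) = -50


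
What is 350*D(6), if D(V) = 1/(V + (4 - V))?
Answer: 175/2 ≈ 87.500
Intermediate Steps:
D(V) = 1/4
350*D(6) = 350*(1/4) = 175/2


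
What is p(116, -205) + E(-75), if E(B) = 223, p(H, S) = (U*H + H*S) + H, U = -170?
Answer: -43161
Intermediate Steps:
p(H, S) = -169*H + H*S (p(H, S) = (-170*H + H*S) + H = -169*H + H*S)
p(116, -205) + E(-75) = 116*(-169 - 205) + 223 = 116*(-374) + 223 = -43384 + 223 = -43161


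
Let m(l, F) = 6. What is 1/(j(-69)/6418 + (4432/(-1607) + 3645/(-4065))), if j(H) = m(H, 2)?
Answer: -1397509873/5106051266 ≈ -0.27370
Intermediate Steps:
j(H) = 6
1/(j(-69)/6418 + (4432/(-1607) + 3645/(-4065))) = 1/(6/6418 + (4432/(-1607) + 3645/(-4065))) = 1/(6*(1/6418) + (4432*(-1/1607) + 3645*(-1/4065))) = 1/(3/3209 + (-4432/1607 - 243/271)) = 1/(3/3209 - 1591573/435497) = 1/(-5106051266/1397509873) = -1397509873/5106051266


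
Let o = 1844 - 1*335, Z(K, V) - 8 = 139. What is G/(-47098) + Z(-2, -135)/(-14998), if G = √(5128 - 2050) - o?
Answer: 3927144/176593951 - 9*√38/47098 ≈ 0.021060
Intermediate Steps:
Z(K, V) = 147 (Z(K, V) = 8 + 139 = 147)
o = 1509 (o = 1844 - 335 = 1509)
G = -1509 + 9*√38 (G = √(5128 - 2050) - 1*1509 = √3078 - 1509 = 9*√38 - 1509 = -1509 + 9*√38 ≈ -1453.5)
G/(-47098) + Z(-2, -135)/(-14998) = (-1509 + 9*√38)/(-47098) + 147/(-14998) = (-1509 + 9*√38)*(-1/47098) + 147*(-1/14998) = (1509/47098 - 9*√38/47098) - 147/14998 = 3927144/176593951 - 9*√38/47098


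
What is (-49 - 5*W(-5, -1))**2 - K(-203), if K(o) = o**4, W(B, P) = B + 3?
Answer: -1698180160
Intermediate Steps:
W(B, P) = 3 + B
(-49 - 5*W(-5, -1))**2 - K(-203) = (-49 - 5*(3 - 5))**2 - 1*(-203)**4 = (-49 - 5*(-2))**2 - 1*1698181681 = (-49 + 10)**2 - 1698181681 = (-39)**2 - 1698181681 = 1521 - 1698181681 = -1698180160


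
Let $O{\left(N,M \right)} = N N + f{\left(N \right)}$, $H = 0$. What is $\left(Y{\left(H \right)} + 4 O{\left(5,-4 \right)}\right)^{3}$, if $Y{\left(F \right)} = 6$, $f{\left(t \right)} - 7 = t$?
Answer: $3652264$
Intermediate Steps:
$f{\left(t \right)} = 7 + t$
$O{\left(N,M \right)} = 7 + N + N^{2}$ ($O{\left(N,M \right)} = N N + \left(7 + N\right) = N^{2} + \left(7 + N\right) = 7 + N + N^{2}$)
$\left(Y{\left(H \right)} + 4 O{\left(5,-4 \right)}\right)^{3} = \left(6 + 4 \left(7 + 5 + 5^{2}\right)\right)^{3} = \left(6 + 4 \left(7 + 5 + 25\right)\right)^{3} = \left(6 + 4 \cdot 37\right)^{3} = \left(6 + 148\right)^{3} = 154^{3} = 3652264$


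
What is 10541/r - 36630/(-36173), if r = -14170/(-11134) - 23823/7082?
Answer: -15029904794465212/2982343430083 ≈ -5039.6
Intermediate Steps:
r = -82446671/39425494 (r = -14170*(-1/11134) - 23823*1/7082 = 7085/5567 - 23823/7082 = -82446671/39425494 ≈ -2.0912)
10541/r - 36630/(-36173) = 10541/(-82446671/39425494) - 36630/(-36173) = 10541*(-39425494/82446671) - 36630*(-1/36173) = -415584132254/82446671 + 36630/36173 = -15029904794465212/2982343430083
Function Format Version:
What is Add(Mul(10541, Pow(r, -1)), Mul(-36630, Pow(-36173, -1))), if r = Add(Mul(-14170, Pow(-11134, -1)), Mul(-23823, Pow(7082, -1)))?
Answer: Rational(-15029904794465212, 2982343430083) ≈ -5039.6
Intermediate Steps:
r = Rational(-82446671, 39425494) (r = Add(Mul(-14170, Rational(-1, 11134)), Mul(-23823, Rational(1, 7082))) = Add(Rational(7085, 5567), Rational(-23823, 7082)) = Rational(-82446671, 39425494) ≈ -2.0912)
Add(Mul(10541, Pow(r, -1)), Mul(-36630, Pow(-36173, -1))) = Add(Mul(10541, Pow(Rational(-82446671, 39425494), -1)), Mul(-36630, Pow(-36173, -1))) = Add(Mul(10541, Rational(-39425494, 82446671)), Mul(-36630, Rational(-1, 36173))) = Add(Rational(-415584132254, 82446671), Rational(36630, 36173)) = Rational(-15029904794465212, 2982343430083)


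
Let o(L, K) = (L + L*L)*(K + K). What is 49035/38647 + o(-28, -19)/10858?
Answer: -41273499/29973509 ≈ -1.3770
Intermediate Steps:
o(L, K) = 2*K*(L + L²) (o(L, K) = (L + L²)*(2*K) = 2*K*(L + L²))
49035/38647 + o(-28, -19)/10858 = 49035/38647 + (2*(-19)*(-28)*(1 - 28))/10858 = 49035*(1/38647) + (2*(-19)*(-28)*(-27))*(1/10858) = 7005/5521 - 28728*1/10858 = 7005/5521 - 14364/5429 = -41273499/29973509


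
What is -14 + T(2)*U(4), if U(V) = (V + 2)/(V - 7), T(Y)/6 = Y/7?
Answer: -122/7 ≈ -17.429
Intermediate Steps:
T(Y) = 6*Y/7 (T(Y) = 6*(Y/7) = 6*Y/7)
U(V) = (2 + V)/(-7 + V)
-14 + T(2)*U(4) = -14 + ((6/7)*2)*((2 + 4)/(-7 + 4)) = -14 + 12*(6/(-3))/7 = -14 + 12*(-⅓*6)/7 = -14 + (12/7)*(-2) = -14 - 24/7 = -122/7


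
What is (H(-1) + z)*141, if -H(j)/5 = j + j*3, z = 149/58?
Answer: 184569/58 ≈ 3182.2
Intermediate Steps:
z = 149/58 (z = 149*(1/58) = 149/58 ≈ 2.5690)
H(j) = -20*j (H(j) = -5*(j + j*3) = -5*(j + 3*j) = -20*j)
(H(-1) + z)*141 = (-20*(-1) + 149/58)*141 = (20 + 149/58)*141 = (1309/58)*141 = 184569/58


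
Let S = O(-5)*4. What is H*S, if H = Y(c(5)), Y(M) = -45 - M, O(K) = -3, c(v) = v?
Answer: 600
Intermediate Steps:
S = -12 (S = -3*4 = -12)
H = -50 (H = -45 - 1*5 = -45 - 5 = -50)
H*S = -50*(-12) = 600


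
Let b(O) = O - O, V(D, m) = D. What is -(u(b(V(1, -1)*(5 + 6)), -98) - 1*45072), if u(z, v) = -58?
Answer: 45130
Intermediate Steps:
b(O) = 0
-(u(b(V(1, -1)*(5 + 6)), -98) - 1*45072) = -(-58 - 1*45072) = -(-58 - 45072) = -1*(-45130) = 45130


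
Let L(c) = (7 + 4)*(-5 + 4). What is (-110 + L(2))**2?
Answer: 14641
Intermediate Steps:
L(c) = -11 (L(c) = 11*(-1) = -11)
(-110 + L(2))**2 = (-110 - 11)**2 = (-121)**2 = 14641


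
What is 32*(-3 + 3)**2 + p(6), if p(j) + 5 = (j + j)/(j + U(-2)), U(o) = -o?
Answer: -7/2 ≈ -3.5000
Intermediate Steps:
p(j) = -5 + 2*j/(2 + j) (p(j) = -5 + (j + j)/(j - 1*(-2)) = -5 + (2*j)/(j + 2) = -5 + (2*j)/(2 + j) = -5 + 2*j/(2 + j))
32*(-3 + 3)**2 + p(6) = 32*(-3 + 3)**2 + (-10 - 3*6)/(2 + 6) = 32*0**2 + (-10 - 18)/8 = 32*0 + (1/8)*(-28) = 0 - 7/2 = -7/2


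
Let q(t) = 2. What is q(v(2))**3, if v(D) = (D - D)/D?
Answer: 8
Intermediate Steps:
v(D) = 0 (v(D) = 0/D = 0)
q(v(2))**3 = 2**3 = 8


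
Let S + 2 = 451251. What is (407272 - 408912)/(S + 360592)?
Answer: -40/19801 ≈ -0.0020201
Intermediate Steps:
S = 451249 (S = -2 + 451251 = 451249)
(407272 - 408912)/(S + 360592) = (407272 - 408912)/(451249 + 360592) = -1640/811841 = -1640*1/811841 = -40/19801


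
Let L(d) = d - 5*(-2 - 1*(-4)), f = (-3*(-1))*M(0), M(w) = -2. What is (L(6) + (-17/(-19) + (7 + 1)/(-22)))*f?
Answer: 4350/209 ≈ 20.813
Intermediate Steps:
f = -6 (f = -3*(-1)*(-2) = 3*(-2) = -6)
L(d) = -10 + d (L(d) = d - 5*(-2 + 4) = d - 5*2 = d - 10 = -10 + d)
(L(6) + (-17/(-19) + (7 + 1)/(-22)))*f = ((-10 + 6) + (-17/(-19) + (7 + 1)/(-22)))*(-6) = (-4 + (-17*(-1/19) + 8*(-1/22)))*(-6) = (-4 + (17/19 - 4/11))*(-6) = (-4 + 111/209)*(-6) = -725/209*(-6) = 4350/209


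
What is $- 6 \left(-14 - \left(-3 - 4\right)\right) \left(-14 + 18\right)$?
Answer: $168$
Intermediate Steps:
$- 6 \left(-14 - \left(-3 - 4\right)\right) \left(-14 + 18\right) = - 6 \left(-14 - -7\right) 4 = - 6 \left(-14 + 7\right) 4 = \left(-6\right) \left(-7\right) 4 = 42 \cdot 4 = 168$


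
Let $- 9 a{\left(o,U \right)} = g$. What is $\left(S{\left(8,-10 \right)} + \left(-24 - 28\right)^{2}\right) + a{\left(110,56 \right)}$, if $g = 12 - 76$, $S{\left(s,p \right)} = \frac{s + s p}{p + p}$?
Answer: $\frac{122162}{45} \approx 2714.7$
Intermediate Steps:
$S{\left(s,p \right)} = \frac{s + p s}{2 p}$
$g = -64$
$a{\left(o,U \right)} = \frac{64}{9}$ ($a{\left(o,U \right)} = \left(- \frac{1}{9}\right) \left(-64\right) = \frac{64}{9}$)
$\left(S{\left(8,-10 \right)} + \left(-24 - 28\right)^{2}\right) + a{\left(110,56 \right)} = \left(\frac{1}{2} \cdot 8 \frac{1}{-10} \left(1 - 10\right) + \left(-24 - 28\right)^{2}\right) + \frac{64}{9} = \left(\frac{1}{2} \cdot 8 \left(- \frac{1}{10}\right) \left(-9\right) + \left(-52\right)^{2}\right) + \frac{64}{9} = \left(\frac{18}{5} + 2704\right) + \frac{64}{9} = \frac{13538}{5} + \frac{64}{9} = \frac{122162}{45}$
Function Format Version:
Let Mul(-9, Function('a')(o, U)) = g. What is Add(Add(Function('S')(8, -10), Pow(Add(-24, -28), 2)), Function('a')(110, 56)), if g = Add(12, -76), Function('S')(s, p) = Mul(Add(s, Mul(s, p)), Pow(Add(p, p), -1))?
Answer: Rational(122162, 45) ≈ 2714.7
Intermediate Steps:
Function('S')(s, p) = Mul(Rational(1, 2), Pow(p, -1), Add(s, Mul(p, s))) (Function('S')(s, p) = Mul(Add(s, Mul(p, s)), Pow(Mul(2, p), -1)) = Mul(Add(s, Mul(p, s)), Mul(Rational(1, 2), Pow(p, -1))) = Mul(Rational(1, 2), Pow(p, -1), Add(s, Mul(p, s))))
g = -64
Function('a')(o, U) = Rational(64, 9) (Function('a')(o, U) = Mul(Rational(-1, 9), -64) = Rational(64, 9))
Add(Add(Function('S')(8, -10), Pow(Add(-24, -28), 2)), Function('a')(110, 56)) = Add(Add(Mul(Rational(1, 2), 8, Pow(-10, -1), Add(1, -10)), Pow(Add(-24, -28), 2)), Rational(64, 9)) = Add(Add(Mul(Rational(1, 2), 8, Rational(-1, 10), -9), Pow(-52, 2)), Rational(64, 9)) = Add(Add(Rational(18, 5), 2704), Rational(64, 9)) = Add(Rational(13538, 5), Rational(64, 9)) = Rational(122162, 45)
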